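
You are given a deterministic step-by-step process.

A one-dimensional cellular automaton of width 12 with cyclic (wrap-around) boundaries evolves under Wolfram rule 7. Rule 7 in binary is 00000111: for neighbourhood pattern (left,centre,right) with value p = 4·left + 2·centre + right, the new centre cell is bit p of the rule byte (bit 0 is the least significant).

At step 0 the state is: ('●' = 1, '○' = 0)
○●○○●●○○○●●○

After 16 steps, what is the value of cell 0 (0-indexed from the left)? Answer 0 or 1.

k=0  ○●○○●●○○○●●○
k=1  ●●○●○○○●●○○○
k=2  ○○○●○●●○○○●●
k=3  ○●●●○○○○●●○○
k=4  ●○○○○●●●○○○●
k=5  ○○●●●○○○○●●○
k=6  ●●○○○○●●●○○○
k=7  ○○○●●●○○○○●●
k=8  ○●●○○○○●●●○○
k=9  ●○○○●●●○○○○●
k=10  ○○●●○○○○●●●○
k=11  ●●○○○●●●○○○○
k=12  ○○○●●○○○○●●●
k=13  ○●●○○○●●●○○○
k=14  ●○○○●●○○○○●●
k=15  ○○●●○○○●●●○○
k=16  ●●○○○●●○○○○●

1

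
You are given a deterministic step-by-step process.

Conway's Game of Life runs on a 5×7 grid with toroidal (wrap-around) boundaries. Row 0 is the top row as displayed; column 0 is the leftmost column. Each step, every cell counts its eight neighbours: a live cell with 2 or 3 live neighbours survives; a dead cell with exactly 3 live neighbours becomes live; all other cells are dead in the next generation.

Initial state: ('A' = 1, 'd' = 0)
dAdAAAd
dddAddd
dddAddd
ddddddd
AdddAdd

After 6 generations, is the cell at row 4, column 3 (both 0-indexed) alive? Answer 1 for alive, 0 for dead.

1

[0] dAdAAAd
dddAddd
dddAddd
ddddddd
AdddAdd
[1] ddAAdAd
dddAddd
ddddddd
ddddddd
dddAAAd
[2] ddAddAd
ddAAAdd
ddddddd
ddddAdd
ddAAdAd
[3] dAdddAd
ddAAAdd
ddddAdd
dddAAdd
ddAAdAd
[4] dAdddAd
ddAAAAd
ddAddAd
ddAddAd
ddAAdAd
[5] dAdddAA
dAAAdAA
dAAddAA
dAAddAA
dAAAdAA
[6] ddddddd
dddAddd
ddddddd
ddddddd
dddAddd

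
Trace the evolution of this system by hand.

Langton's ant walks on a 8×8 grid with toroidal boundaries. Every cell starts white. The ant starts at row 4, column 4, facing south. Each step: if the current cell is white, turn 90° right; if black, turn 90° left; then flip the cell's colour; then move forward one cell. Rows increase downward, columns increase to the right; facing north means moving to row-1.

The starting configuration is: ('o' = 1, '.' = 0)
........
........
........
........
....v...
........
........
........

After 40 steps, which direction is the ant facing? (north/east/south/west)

south

k=0  ........
........
........
........
....v...
........
........
........
k=1  ........
........
........
........
...<o...
........
........
........
k=2  ........
........
........
...^....
...oo...
........
........
........
k=3  ........
........
........
...o>...
...oo...
........
........
........
k=4  ........
........
........
...oo...
...ov...
........
........
........
k=5  ........
........
........
...oo...
...o.>..
........
........
........
k=6  ........
........
........
...oo...
...o.o..
.....v..
........
........
k=7  ........
........
........
...oo...
...o.o..
....<o..
........
........
k=8  ........
........
........
...oo...
...o^o..
....oo..
........
........
k=9  ........
........
........
...oo...
...oo>..
....oo..
........
........
k=10  ........
........
........
...oo^..
...oo...
....oo..
........
........
k=11  ........
........
........
...ooo>.
...oo...
....oo..
........
........
k=12  ........
........
........
...oooo.
...oo.v.
....oo..
........
........
k=13  ........
........
........
...oooo.
...oo<o.
....oo..
........
........
k=14  ........
........
........
...oo^o.
...oooo.
....oo..
........
........
k=15  ........
........
........
...o<.o.
...oooo.
....oo..
........
........
k=16  ........
........
........
...o..o.
...ovoo.
....oo..
........
........
k=17  ........
........
........
...o..o.
...o.>o.
....oo..
........
........
k=18  ........
........
........
...o.^o.
...o..o.
....oo..
........
........
k=19  ........
........
........
...o.o>.
...o..o.
....oo..
........
........
k=20  ........
........
......^.
...o.o..
...o..o.
....oo..
........
........
k=21  ........
........
......o>
...o.o..
...o..o.
....oo..
........
........
k=22  ........
........
......oo
...o.o.v
...o..o.
....oo..
........
........
k=23  ........
........
......oo
...o.o<o
...o..o.
....oo..
........
........
k=24  ........
........
......^o
...o.ooo
...o..o.
....oo..
........
........
k=25  ........
........
.....<.o
...o.ooo
...o..o.
....oo..
........
........
k=26  ........
.....^..
.....o.o
...o.ooo
...o..o.
....oo..
........
........
k=27  ........
.....o>.
.....o.o
...o.ooo
...o..o.
....oo..
........
........
k=28  ........
.....oo.
.....ovo
...o.ooo
...o..o.
....oo..
........
........
k=29  ........
.....oo.
.....<oo
...o.ooo
...o..o.
....oo..
........
........
k=30  ........
.....oo.
......oo
...o.voo
...o..o.
....oo..
........
........
k=31  ........
.....oo.
......oo
...o..>o
...o..o.
....oo..
........
........
k=32  ........
.....oo.
......^o
...o...o
...o..o.
....oo..
........
........
k=33  ........
.....oo.
.....<.o
...o...o
...o..o.
....oo..
........
........
k=34  ........
.....^o.
.....o.o
...o...o
...o..o.
....oo..
........
........
k=35  ........
....<.o.
.....o.o
...o...o
...o..o.
....oo..
........
........
k=36  ....^...
....o.o.
.....o.o
...o...o
...o..o.
....oo..
........
........
k=37  ....o>..
....o.o.
.....o.o
...o...o
...o..o.
....oo..
........
........
k=38  ....oo..
....ovo.
.....o.o
...o...o
...o..o.
....oo..
........
........
k=39  ....oo..
....<oo.
.....o.o
...o...o
...o..o.
....oo..
........
........
k=40  ....oo..
.....oo.
....vo.o
...o...o
...o..o.
....oo..
........
........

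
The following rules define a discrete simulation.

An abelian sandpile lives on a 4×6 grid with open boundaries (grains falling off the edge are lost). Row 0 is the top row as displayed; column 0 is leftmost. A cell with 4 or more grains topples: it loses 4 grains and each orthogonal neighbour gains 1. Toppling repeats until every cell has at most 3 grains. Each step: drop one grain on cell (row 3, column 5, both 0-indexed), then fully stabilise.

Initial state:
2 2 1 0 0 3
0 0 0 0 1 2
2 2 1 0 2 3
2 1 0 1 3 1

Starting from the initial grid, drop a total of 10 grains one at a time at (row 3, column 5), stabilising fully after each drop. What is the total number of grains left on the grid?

31

k=0  2 2 1 0 0 3
0 0 0 0 1 2
2 2 1 0 2 3
2 1 0 1 3 1
k=1  2 2 1 0 0 3
0 0 0 0 1 2
2 2 1 0 2 3
2 1 0 1 3 2
k=2  2 2 1 0 0 3
0 0 0 0 1 2
2 2 1 0 2 3
2 1 0 1 3 3
k=3  2 2 1 0 0 3
0 0 0 0 2 3
2 2 1 1 0 1
2 1 0 2 1 2
k=4  2 2 1 0 0 3
0 0 0 0 2 3
2 2 1 1 0 1
2 1 0 2 1 3
k=5  2 2 1 0 0 3
0 0 0 0 2 3
2 2 1 1 0 2
2 1 0 2 2 0
k=6  2 2 1 0 0 3
0 0 0 0 2 3
2 2 1 1 0 2
2 1 0 2 2 1
k=7  2 2 1 0 0 3
0 0 0 0 2 3
2 2 1 1 0 2
2 1 0 2 2 2
k=8  2 2 1 0 0 3
0 0 0 0 2 3
2 2 1 1 0 2
2 1 0 2 2 3
k=9  2 2 1 0 0 3
0 0 0 0 2 3
2 2 1 1 0 3
2 1 0 2 3 0
k=10  2 2 1 0 0 3
0 0 0 0 2 3
2 2 1 1 0 3
2 1 0 2 3 1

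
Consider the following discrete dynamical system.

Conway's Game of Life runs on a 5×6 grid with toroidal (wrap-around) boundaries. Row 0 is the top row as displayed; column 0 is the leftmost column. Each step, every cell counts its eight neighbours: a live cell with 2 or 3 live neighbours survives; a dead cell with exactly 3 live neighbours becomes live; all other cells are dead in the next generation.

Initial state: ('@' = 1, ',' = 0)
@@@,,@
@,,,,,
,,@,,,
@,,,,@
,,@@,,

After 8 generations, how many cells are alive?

3

step 0: @@@,,@
@,,,,,
,,@,,,
@,,,,@
,,@@,,
step 1: @,@@,@
@,@,,@
@@,,,@
,@@@,,
,,@@@,
step 2: @,,,,,
,,@@,,
,,,@@@
,,,,,@
@,,,,@
step 3: @@,,,@
,,@@,@
,,@@,@
,,,,,,
@,,,,@
step 4: ,@@,,,
,,,@,@
,,@@,,
@,,,@@
,@,,,@
step 5: ,@@,@,
,@,@@,
@,@@,,
@@@@@@
,@@,@@
step 6: ,,,,,,
@,,,@@
,,,,,,
,,,,,,
,,,,,,
step 7: ,,,,,@
,,,,,@
,,,,,@
,,,,,,
,,,,,,
step 8: ,,,,,,
@,,,@@
,,,,,,
,,,,,,
,,,,,,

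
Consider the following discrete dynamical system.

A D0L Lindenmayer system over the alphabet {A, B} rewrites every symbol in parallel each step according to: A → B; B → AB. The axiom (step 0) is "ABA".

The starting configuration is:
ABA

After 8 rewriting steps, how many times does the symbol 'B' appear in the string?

k=0  ABA
k=1  BABB
k=2  ABBABAB
k=3  BABABBABBAB
k=4  ABBABBABABBABABBAB
k=5  BABABBABABBABBABABBABBABABBAB
k=6  ABBABBABABBABBABABBABABBABBABABBABABBABBABABBAB
k=7  BABABBABABBABBABABBABABBABBABABBABBABABBABABBABBABABBABBABABBABABBABBABABBAB
k=8  ABBABBABABBABBABABBABABBABBABABBABBABABBABABBABBABABBABABB…BABBABABBABABBABBABABBABABBABBABABBABBABABBABABBABBABABBAB  (len 123)

76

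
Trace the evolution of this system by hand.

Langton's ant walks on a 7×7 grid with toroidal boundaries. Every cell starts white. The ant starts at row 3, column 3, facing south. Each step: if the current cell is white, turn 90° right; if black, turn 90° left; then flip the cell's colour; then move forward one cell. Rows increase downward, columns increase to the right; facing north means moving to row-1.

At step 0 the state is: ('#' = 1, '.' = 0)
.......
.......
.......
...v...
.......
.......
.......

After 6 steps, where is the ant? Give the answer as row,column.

4,4

t=0: .......
.......
.......
...v...
.......
.......
.......
t=1: .......
.......
.......
..<#...
.......
.......
.......
t=2: .......
.......
..^....
..##...
.......
.......
.......
t=3: .......
.......
..#>...
..##...
.......
.......
.......
t=4: .......
.......
..##...
..#v...
.......
.......
.......
t=5: .......
.......
..##...
..#.>..
.......
.......
.......
t=6: .......
.......
..##...
..#.#..
....v..
.......
.......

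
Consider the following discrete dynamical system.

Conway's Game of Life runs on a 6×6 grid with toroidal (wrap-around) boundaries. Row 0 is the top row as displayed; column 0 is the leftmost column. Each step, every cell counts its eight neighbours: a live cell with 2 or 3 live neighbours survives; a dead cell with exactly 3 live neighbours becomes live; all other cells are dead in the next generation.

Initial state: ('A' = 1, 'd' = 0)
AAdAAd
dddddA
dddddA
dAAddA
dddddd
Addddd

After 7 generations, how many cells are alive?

6

0) AAdAAd
dddddA
dddddA
dAAddA
dddddd
Addddd
1) AAddAd
dddddA
ddddAA
Addddd
AAdddd
AAdddA
2) dAddAd
dddddd
AdddAA
AAdddd
dddddd
ddAddd
3) dddddd
AdddAd
AAdddA
AAdddd
dAdddd
dddddd
4) dddddd
AAdddd
dddddd
ddAddA
AAdddd
dddddd
5) dddddd
dddddd
AAdddd
AAdddd
AAdddd
dddddd
6) dddddd
dddddd
AAdddd
ddAddA
AAdddd
dddddd
7) dddddd
dddddd
AAdddd
ddAddA
AAdddd
dddddd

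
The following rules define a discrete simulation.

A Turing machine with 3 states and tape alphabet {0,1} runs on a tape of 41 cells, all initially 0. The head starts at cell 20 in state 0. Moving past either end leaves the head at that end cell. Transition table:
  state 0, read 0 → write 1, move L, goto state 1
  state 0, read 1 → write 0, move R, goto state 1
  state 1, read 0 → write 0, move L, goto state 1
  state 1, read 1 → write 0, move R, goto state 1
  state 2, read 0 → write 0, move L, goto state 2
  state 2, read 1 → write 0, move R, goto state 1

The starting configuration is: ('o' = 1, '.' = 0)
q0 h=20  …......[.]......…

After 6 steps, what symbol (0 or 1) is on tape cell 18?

t=0: q0 h=20  …......[.]......…
t=1: q1 h=19  …......[.]o.....…
t=2: q1 h=18  …......[.].o....…
t=3: q1 h=17  …......[.]..o...…
t=4: q1 h=16  …......[.]...o..…
t=5: q1 h=15  …......[.]....o.…
t=6: q1 h=14  …......[.].....o…

0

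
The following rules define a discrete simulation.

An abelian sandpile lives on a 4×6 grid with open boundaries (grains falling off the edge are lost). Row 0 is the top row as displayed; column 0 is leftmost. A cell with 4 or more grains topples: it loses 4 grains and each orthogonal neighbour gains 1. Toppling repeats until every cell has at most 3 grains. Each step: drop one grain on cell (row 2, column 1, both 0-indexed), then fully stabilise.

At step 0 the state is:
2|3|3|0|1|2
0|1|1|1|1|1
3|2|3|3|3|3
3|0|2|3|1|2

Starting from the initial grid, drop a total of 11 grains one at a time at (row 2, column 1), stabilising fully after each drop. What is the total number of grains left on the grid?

45

0) 2|3|3|0|1|2
0|1|1|1|1|1
3|2|3|3|3|3
3|0|2|3|1|2
1) 2|3|3|0|1|2
0|1|1|1|1|1
3|3|3|3|3|3
3|0|2|3|1|2
2) 2|3|3|0|1|2
1|2|2|2|2|2
1|2|2|2|1|0
0|3|0|1|3|3
3) 2|3|3|0|1|2
1|2|2|2|2|2
1|3|2|2|1|0
0|3|0|1|3|3
4) 2|3|3|0|1|2
1|3|2|2|2|2
2|1|3|2|1|0
1|0|1|1|3|3
5) 2|3|3|0|1|2
1|3|2|2|2|2
2|2|3|2|1|0
1|0|1|1|3|3
6) 2|3|3|0|1|2
1|3|2|2|2|2
2|3|3|2|1|0
1|0|1|1|3|3
7) 3|1|1|1|1|2
2|2|1|3|2|2
3|2|1|3|1|0
1|1|2|1|3|3
8) 3|1|1|1|1|2
2|2|1|3|2|2
3|3|1|3|1|0
1|1|2|1|3|3
9) 3|1|1|1|1|2
3|3|1|3|2|2
0|1|2|3|1|0
2|2|2|1|3|3
10) 3|1|1|1|1|2
3|3|1|3|2|2
0|2|2|3|1|0
2|2|2|1|3|3
11) 3|1|1|1|1|2
3|3|1|3|2|2
0|3|2|3|1|0
2|2|2|1|3|3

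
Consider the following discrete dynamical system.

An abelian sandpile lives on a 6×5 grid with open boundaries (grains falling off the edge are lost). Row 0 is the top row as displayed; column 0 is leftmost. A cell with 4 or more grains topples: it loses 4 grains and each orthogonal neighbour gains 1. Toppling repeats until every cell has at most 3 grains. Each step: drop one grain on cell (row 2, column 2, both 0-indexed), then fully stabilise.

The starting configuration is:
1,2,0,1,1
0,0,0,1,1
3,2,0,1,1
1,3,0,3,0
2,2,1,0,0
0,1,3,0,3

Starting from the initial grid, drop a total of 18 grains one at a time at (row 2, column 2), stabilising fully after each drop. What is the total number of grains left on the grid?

gen 0: 1,2,0,1,1
0,0,0,1,1
3,2,0,1,1
1,3,0,3,0
2,2,1,0,0
0,1,3,0,3
gen 1: 1,2,0,1,1
0,0,0,1,1
3,2,1,1,1
1,3,0,3,0
2,2,1,0,0
0,1,3,0,3
gen 2: 1,2,0,1,1
0,0,0,1,1
3,2,2,1,1
1,3,0,3,0
2,2,1,0,0
0,1,3,0,3
gen 3: 1,2,0,1,1
0,0,0,1,1
3,2,3,1,1
1,3,0,3,0
2,2,1,0,0
0,1,3,0,3
gen 4: 1,2,0,1,1
0,0,1,1,1
3,3,0,2,1
1,3,1,3,0
2,2,1,0,0
0,1,3,0,3
gen 5: 1,2,0,1,1
0,0,1,1,1
3,3,1,2,1
1,3,1,3,0
2,2,1,0,0
0,1,3,0,3
gen 6: 1,2,0,1,1
0,0,1,1,1
3,3,2,2,1
1,3,1,3,0
2,2,1,0,0
0,1,3,0,3
gen 7: 1,2,0,1,1
0,0,1,1,1
3,3,3,2,1
1,3,1,3,0
2,2,1,0,0
0,1,3,0,3
gen 8: 1,2,0,1,1
1,1,2,1,1
0,2,1,3,1
3,0,3,3,0
2,3,1,0,0
0,1,3,0,3
gen 9: 1,2,0,1,1
1,1,2,1,1
0,2,2,3,1
3,0,3,3,0
2,3,1,0,0
0,1,3,0,3
gen 10: 1,2,0,1,1
1,1,2,1,1
0,2,3,3,1
3,0,3,3,0
2,3,1,0,0
0,1,3,0,3
gen 11: 1,2,0,1,1
1,1,3,2,1
0,3,2,1,2
3,1,1,1,1
2,3,2,1,0
0,1,3,0,3
gen 12: 1,2,0,1,1
1,1,3,2,1
0,3,3,1,2
3,1,1,1,1
2,3,2,1,0
0,1,3,0,3
gen 13: 1,2,1,1,1
1,3,0,3,1
1,0,2,2,2
3,2,2,1,1
2,3,2,1,0
0,1,3,0,3
gen 14: 1,2,1,1,1
1,3,0,3,1
1,0,3,2,2
3,2,2,1,1
2,3,2,1,0
0,1,3,0,3
gen 15: 1,2,1,1,1
1,3,1,3,1
1,1,0,3,2
3,2,3,1,1
2,3,2,1,0
0,1,3,0,3
gen 16: 1,2,1,1,1
1,3,1,3,1
1,1,1,3,2
3,2,3,1,1
2,3,2,1,0
0,1,3,0,3
gen 17: 1,2,1,1,1
1,3,1,3,1
1,1,2,3,2
3,2,3,1,1
2,3,2,1,0
0,1,3,0,3
gen 18: 1,2,1,1,1
1,3,1,3,1
1,1,3,3,2
3,2,3,1,1
2,3,2,1,0
0,1,3,0,3

50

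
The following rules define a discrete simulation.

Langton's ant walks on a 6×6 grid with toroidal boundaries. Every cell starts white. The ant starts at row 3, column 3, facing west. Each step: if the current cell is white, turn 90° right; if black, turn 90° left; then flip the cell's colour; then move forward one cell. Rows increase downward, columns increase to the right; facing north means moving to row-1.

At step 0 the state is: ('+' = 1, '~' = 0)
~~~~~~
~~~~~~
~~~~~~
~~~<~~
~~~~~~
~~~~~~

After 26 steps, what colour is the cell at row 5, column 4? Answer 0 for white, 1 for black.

k=0  ~~~~~~
~~~~~~
~~~~~~
~~~<~~
~~~~~~
~~~~~~
k=1  ~~~~~~
~~~~~~
~~~^~~
~~~+~~
~~~~~~
~~~~~~
k=2  ~~~~~~
~~~~~~
~~~+>~
~~~+~~
~~~~~~
~~~~~~
k=3  ~~~~~~
~~~~~~
~~~++~
~~~+v~
~~~~~~
~~~~~~
k=4  ~~~~~~
~~~~~~
~~~++~
~~~<+~
~~~~~~
~~~~~~
k=5  ~~~~~~
~~~~~~
~~~++~
~~~~+~
~~~v~~
~~~~~~
k=6  ~~~~~~
~~~~~~
~~~++~
~~~~+~
~~<+~~
~~~~~~
k=7  ~~~~~~
~~~~~~
~~~++~
~~^~+~
~~++~~
~~~~~~
k=8  ~~~~~~
~~~~~~
~~~++~
~~+>+~
~~++~~
~~~~~~
k=9  ~~~~~~
~~~~~~
~~~++~
~~+++~
~~+v~~
~~~~~~
k=10  ~~~~~~
~~~~~~
~~~++~
~~+++~
~~+~>~
~~~~~~
k=11  ~~~~~~
~~~~~~
~~~++~
~~+++~
~~+~+~
~~~~v~
k=12  ~~~~~~
~~~~~~
~~~++~
~~+++~
~~+~+~
~~~<+~
k=13  ~~~~~~
~~~~~~
~~~++~
~~+++~
~~+^+~
~~~++~
k=14  ~~~~~~
~~~~~~
~~~++~
~~+++~
~~++>~
~~~++~
k=15  ~~~~~~
~~~~~~
~~~++~
~~++^~
~~++~~
~~~++~
k=16  ~~~~~~
~~~~~~
~~~++~
~~+<~~
~~++~~
~~~++~
k=17  ~~~~~~
~~~~~~
~~~++~
~~+~~~
~~+v~~
~~~++~
k=18  ~~~~~~
~~~~~~
~~~++~
~~+~~~
~~+~>~
~~~++~
k=19  ~~~~~~
~~~~~~
~~~++~
~~+~~~
~~+~+~
~~~+v~
k=20  ~~~~~~
~~~~~~
~~~++~
~~+~~~
~~+~+~
~~~+~>
k=21  ~~~~~v
~~~~~~
~~~++~
~~+~~~
~~+~+~
~~~+~+
k=22  ~~~~<+
~~~~~~
~~~++~
~~+~~~
~~+~+~
~~~+~+
k=23  ~~~~++
~~~~~~
~~~++~
~~+~~~
~~+~+~
~~~+^+
k=24  ~~~~++
~~~~~~
~~~++~
~~+~~~
~~+~+~
~~~++>
k=25  ~~~~++
~~~~~~
~~~++~
~~+~~~
~~+~+^
~~~++~
k=26  ~~~~++
~~~~~~
~~~++~
~~+~~~
>~+~++
~~~++~

1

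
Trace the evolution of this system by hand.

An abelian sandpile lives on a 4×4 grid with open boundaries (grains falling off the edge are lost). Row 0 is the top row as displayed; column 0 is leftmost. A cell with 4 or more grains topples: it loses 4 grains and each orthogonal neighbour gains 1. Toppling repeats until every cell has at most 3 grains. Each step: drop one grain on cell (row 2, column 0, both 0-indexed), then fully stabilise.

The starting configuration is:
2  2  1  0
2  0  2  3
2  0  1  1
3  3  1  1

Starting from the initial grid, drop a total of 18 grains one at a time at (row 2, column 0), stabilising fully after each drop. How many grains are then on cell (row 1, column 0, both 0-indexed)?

gen 0: 2  2  1  0
2  0  2  3
2  0  1  1
3  3  1  1
gen 1: 2  2  1  0
2  0  2  3
3  0  1  1
3  3  1  1
gen 2: 2  2  1  0
3  0  2  3
1  2  1  1
1  0  2  1
gen 3: 2  2  1  0
3  0  2  3
2  2  1  1
1  0  2  1
gen 4: 2  2  1  0
3  0  2  3
3  2  1  1
1  0  2  1
gen 5: 3  2  1  0
0  1  2  3
1  3  1  1
2  0  2  1
gen 6: 3  2  1  0
0  1  2  3
2  3  1  1
2  0  2  1
gen 7: 3  2  1  0
0  1  2  3
3  3  1  1
2  0  2  1
gen 8: 3  2  1  0
1  2  2  3
1  0  2  1
3  1  2  1
gen 9: 3  2  1  0
1  2  2  3
2  0  2  1
3  1  2  1
gen 10: 3  2  1  0
1  2  2  3
3  0  2  1
3  1  2  1
gen 11: 3  2  1  0
2  2  2  3
1  1  2  1
0  2  2  1
gen 12: 3  2  1  0
2  2  2  3
2  1  2  1
0  2  2  1
gen 13: 3  2  1  0
2  2  2  3
3  1  2  1
0  2  2  1
gen 14: 3  2  1  0
3  2  2  3
0  2  2  1
1  2  2  1
gen 15: 3  2  1  0
3  2  2  3
1  2  2  1
1  2  2  1
gen 16: 3  2  1  0
3  2  2  3
2  2  2  1
1  2  2  1
gen 17: 3  2  1  0
3  2  2  3
3  2  2  1
1  2  2  1
gen 18: 0  3  1  0
1  3  2  3
1  3  2  1
2  2  2  1

1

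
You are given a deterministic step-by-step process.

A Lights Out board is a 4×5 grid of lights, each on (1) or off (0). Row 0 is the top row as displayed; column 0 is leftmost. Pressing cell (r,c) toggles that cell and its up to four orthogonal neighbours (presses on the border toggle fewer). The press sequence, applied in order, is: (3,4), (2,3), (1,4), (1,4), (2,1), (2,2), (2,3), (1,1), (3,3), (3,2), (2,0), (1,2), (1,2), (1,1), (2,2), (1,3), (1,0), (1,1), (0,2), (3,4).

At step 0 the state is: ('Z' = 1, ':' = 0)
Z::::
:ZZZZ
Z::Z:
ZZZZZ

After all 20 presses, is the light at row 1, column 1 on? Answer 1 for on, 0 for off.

0

t=0: Z::::
:ZZZZ
Z::Z:
ZZZZZ
t=1: Z::::
:ZZZZ
Z::ZZ
ZZZ::
t=2: Z::::
:ZZ:Z
Z:Z::
ZZZZ:
t=3: Z:::Z
:ZZZ:
Z:Z:Z
ZZZZ:
t=4: Z::::
:ZZ:Z
Z:Z::
ZZZZ:
t=5: Z::::
::Z:Z
:Z:::
Z:ZZ:
t=6: Z::::
::::Z
::ZZ:
Z::Z:
t=7: Z::::
:::ZZ
::::Z
Z::::
t=8: ZZ:::
ZZZZZ
:Z::Z
Z::::
t=9: ZZ:::
ZZZZZ
:Z:ZZ
Z:ZZZ
t=10: ZZ:::
ZZZZZ
:ZZZZ
ZZ::Z
t=11: ZZ:::
:ZZZZ
Z:ZZZ
:Z::Z
t=12: ZZZ::
::::Z
Z::ZZ
:Z::Z
t=13: ZZ:::
:ZZZZ
Z:ZZZ
:Z::Z
t=14: Z::::
Z::ZZ
ZZZZZ
:Z::Z
t=15: Z::::
Z:ZZZ
Z:::Z
:ZZ:Z
t=16: Z::Z:
Z::::
Z::ZZ
:ZZ:Z
t=17: :::Z:
:Z:::
:::ZZ
:ZZ:Z
t=18: :Z:Z:
Z:Z::
:Z:ZZ
:ZZ:Z
t=19: ::Z::
Z::::
:Z:ZZ
:ZZ:Z
t=20: ::Z::
Z::::
:Z:Z:
:ZZZ:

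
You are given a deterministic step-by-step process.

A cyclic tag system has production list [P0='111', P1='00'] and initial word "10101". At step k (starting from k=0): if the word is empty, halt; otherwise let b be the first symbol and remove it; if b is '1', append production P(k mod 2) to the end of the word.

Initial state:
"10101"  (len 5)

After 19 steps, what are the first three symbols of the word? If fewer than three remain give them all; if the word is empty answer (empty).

001

k=0  "10101"  (len 5)
k=1  "0101111"  (len 7)
k=2  "101111"  (len 6)
k=3  "01111111"  (len 8)
k=4  "1111111"  (len 7)
k=5  "111111111"  (len 9)
k=6  "1111111100"  (len 10)
k=7  "111111100111"  (len 12)
k=8  "1111110011100"  (len 13)
k=9  "111110011100111"  (len 15)
k=10  "1111001110011100"  (len 16)
k=11  "111001110011100111"  (len 18)
k=12  "1100111001110011100"  (len 19)
k=13  "100111001110011100111"  (len 21)
k=14  "0011100111001110011100"  (len 22)
k=15  "011100111001110011100"  (len 21)
k=16  "11100111001110011100"  (len 20)
k=17  "1100111001110011100111"  (len 22)
k=18  "10011100111001110011100"  (len 23)
k=19  "0011100111001110011100111"  (len 25)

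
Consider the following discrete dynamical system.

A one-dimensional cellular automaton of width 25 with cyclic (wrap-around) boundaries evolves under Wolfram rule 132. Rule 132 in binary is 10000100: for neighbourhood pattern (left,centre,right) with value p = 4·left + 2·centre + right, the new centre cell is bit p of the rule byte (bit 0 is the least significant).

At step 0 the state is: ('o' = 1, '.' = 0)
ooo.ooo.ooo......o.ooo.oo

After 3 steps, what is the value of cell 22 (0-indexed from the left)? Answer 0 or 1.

[0] ooo.ooo.ooo......o.ooo.oo
[1] oo...o...o.......o..o...o
[2] o....o...o.......o..o....
[3] o....o...o.......o..o....

0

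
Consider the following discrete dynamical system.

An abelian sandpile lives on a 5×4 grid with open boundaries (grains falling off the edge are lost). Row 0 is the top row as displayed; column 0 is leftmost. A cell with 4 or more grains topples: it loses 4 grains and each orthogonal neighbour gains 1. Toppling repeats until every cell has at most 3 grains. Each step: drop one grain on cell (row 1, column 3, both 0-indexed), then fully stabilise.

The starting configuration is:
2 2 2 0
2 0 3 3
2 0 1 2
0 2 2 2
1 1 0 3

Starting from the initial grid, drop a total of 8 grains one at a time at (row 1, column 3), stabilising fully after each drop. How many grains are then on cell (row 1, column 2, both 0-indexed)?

2

step 0: 2 2 2 0
2 0 3 3
2 0 1 2
0 2 2 2
1 1 0 3
step 1: 2 2 3 1
2 1 0 1
2 0 2 3
0 2 2 2
1 1 0 3
step 2: 2 2 3 1
2 1 0 2
2 0 2 3
0 2 2 2
1 1 0 3
step 3: 2 2 3 1
2 1 0 3
2 0 2 3
0 2 2 2
1 1 0 3
step 4: 2 2 3 2
2 1 1 1
2 0 3 0
0 2 2 3
1 1 0 3
step 5: 2 2 3 2
2 1 1 2
2 0 3 0
0 2 2 3
1 1 0 3
step 6: 2 2 3 2
2 1 1 3
2 0 3 0
0 2 2 3
1 1 0 3
step 7: 2 2 3 3
2 1 2 0
2 0 3 1
0 2 2 3
1 1 0 3
step 8: 2 2 3 3
2 1 2 1
2 0 3 1
0 2 2 3
1 1 0 3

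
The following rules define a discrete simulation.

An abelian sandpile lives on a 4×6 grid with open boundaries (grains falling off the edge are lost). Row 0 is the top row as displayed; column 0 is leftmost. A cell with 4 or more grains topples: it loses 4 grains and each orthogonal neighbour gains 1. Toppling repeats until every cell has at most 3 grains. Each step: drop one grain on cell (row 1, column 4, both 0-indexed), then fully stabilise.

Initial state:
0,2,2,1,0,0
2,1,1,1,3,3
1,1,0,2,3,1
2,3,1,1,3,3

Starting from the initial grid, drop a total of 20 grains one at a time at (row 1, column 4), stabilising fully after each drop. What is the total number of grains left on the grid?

[0] 0,2,2,1,0,0
2,1,1,1,3,3
1,1,0,2,3,1
2,3,1,1,3,3
[1] 0,2,2,1,1,1
2,1,1,2,2,1
1,1,0,3,2,0
2,3,1,2,1,1
[2] 0,2,2,1,1,1
2,1,1,2,3,1
1,1,0,3,2,0
2,3,1,2,1,1
[3] 0,2,2,1,2,1
2,1,1,3,0,2
1,1,0,3,3,0
2,3,1,2,1,1
[4] 0,2,2,1,2,1
2,1,1,3,1,2
1,1,0,3,3,0
2,3,1,2,1,1
[5] 0,2,2,1,2,1
2,1,1,3,2,2
1,1,0,3,3,0
2,3,1,2,1,1
[6] 0,2,2,1,2,1
2,1,1,3,3,2
1,1,0,3,3,0
2,3,1,2,1,1
[7] 0,2,2,2,3,1
2,1,2,1,2,3
1,1,1,1,1,1
2,3,1,3,2,1
[8] 0,2,2,2,3,1
2,1,2,1,3,3
1,1,1,1,1,1
2,3,1,3,2,1
[9] 0,2,2,3,0,3
2,1,2,2,2,0
1,1,1,1,2,2
2,3,1,3,2,1
[10] 0,2,2,3,0,3
2,1,2,2,3,0
1,1,1,1,2,2
2,3,1,3,2,1
[11] 0,2,2,3,1,3
2,1,2,3,0,1
1,1,1,1,3,2
2,3,1,3,2,1
[12] 0,2,2,3,1,3
2,1,2,3,1,1
1,1,1,1,3,2
2,3,1,3,2,1
[13] 0,2,2,3,1,3
2,1,2,3,2,1
1,1,1,1,3,2
2,3,1,3,2,1
[14] 0,2,2,3,1,3
2,1,2,3,3,1
1,1,1,1,3,2
2,3,1,3,2,1
[15] 0,2,3,0,3,3
2,1,3,1,2,2
1,1,1,3,0,3
2,3,1,3,3,1
[16] 0,2,3,0,3,3
2,1,3,1,3,2
1,1,1,3,0,3
2,3,1,3,3,1
[17] 0,2,3,1,1,1
2,1,3,2,2,1
1,1,1,3,2,0
2,3,1,3,3,2
[18] 0,2,3,1,1,1
2,1,3,2,3,1
1,1,1,3,2,0
2,3,1,3,3,2
[19] 0,2,3,1,2,1
2,1,3,3,0,2
1,1,1,3,3,0
2,3,1,3,3,2
[20] 0,2,3,1,2,1
2,1,3,3,1,2
1,1,1,3,3,0
2,3,1,3,3,2

44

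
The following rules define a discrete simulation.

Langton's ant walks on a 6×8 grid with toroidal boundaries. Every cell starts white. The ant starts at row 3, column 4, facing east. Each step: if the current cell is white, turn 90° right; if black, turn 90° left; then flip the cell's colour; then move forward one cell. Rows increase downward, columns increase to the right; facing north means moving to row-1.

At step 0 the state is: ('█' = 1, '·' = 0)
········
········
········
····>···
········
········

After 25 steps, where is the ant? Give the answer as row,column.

2,2

gen 0: ········
········
········
····>···
········
········
gen 1: ········
········
········
····█···
····v···
········
gen 2: ········
········
········
····█···
···<█···
········
gen 3: ········
········
········
···^█···
···██···
········
gen 4: ········
········
········
···█>···
···██···
········
gen 5: ········
········
····^···
···█····
···██···
········
gen 6: ········
········
····█>··
···█····
···██···
········
gen 7: ········
········
····██··
···█·v··
···██···
········
gen 8: ········
········
····██··
···█<█··
···██···
········
gen 9: ········
········
····^█··
···███··
···██···
········
gen 10: ········
········
···<·█··
···███··
···██···
········
gen 11: ········
···^····
···█·█··
···███··
···██···
········
gen 12: ········
···█>···
···█·█··
···███··
···██···
········
gen 13: ········
···██···
···█v█··
···███··
···██···
········
gen 14: ········
···██···
···<██··
···███··
···██···
········
gen 15: ········
···██···
····██··
···v██··
···██···
········
gen 16: ········
···██···
····██··
····>█··
···██···
········
gen 17: ········
···██···
····^█··
·····█··
···██···
········
gen 18: ········
···██···
···<·█··
·····█··
···██···
········
gen 19: ········
···^█···
···█·█··
·····█··
···██···
········
gen 20: ········
··<·█···
···█·█··
·····█··
···██···
········
gen 21: ··^·····
··█·█···
···█·█··
·····█··
···██···
········
gen 22: ··█>····
··█·█···
···█·█··
·····█··
···██···
········
gen 23: ··██····
··█v█···
···█·█··
·····█··
···██···
········
gen 24: ··██····
··<██···
···█·█··
·····█··
···██···
········
gen 25: ··██····
···██···
··v█·█··
·····█··
···██···
········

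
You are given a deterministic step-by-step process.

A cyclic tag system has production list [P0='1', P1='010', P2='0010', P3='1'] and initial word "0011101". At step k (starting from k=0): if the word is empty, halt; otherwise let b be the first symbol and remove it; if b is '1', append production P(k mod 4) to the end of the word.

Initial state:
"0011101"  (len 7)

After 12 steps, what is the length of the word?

[0] "0011101"  (len 7)
[1] "011101"  (len 6)
[2] "11101"  (len 5)
[3] "11010010"  (len 8)
[4] "10100101"  (len 8)
[5] "01001011"  (len 8)
[6] "1001011"  (len 7)
[7] "0010110010"  (len 10)
[8] "010110010"  (len 9)
[9] "10110010"  (len 8)
[10] "0110010010"  (len 10)
[11] "110010010"  (len 9)
[12] "100100101"  (len 9)

9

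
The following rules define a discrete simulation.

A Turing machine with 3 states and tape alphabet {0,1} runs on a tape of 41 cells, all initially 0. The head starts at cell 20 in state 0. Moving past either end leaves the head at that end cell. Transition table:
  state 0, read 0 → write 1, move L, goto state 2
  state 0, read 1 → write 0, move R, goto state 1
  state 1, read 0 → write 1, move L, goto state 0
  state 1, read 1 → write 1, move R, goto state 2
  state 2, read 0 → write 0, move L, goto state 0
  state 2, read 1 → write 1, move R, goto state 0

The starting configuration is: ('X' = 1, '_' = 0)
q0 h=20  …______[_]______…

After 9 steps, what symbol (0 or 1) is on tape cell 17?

0

t=0: q0 h=20  …______[_]______…
t=1: q2 h=19  …______[_]X_____…
t=2: q0 h=18  …______[_]_X____…
t=3: q2 h=17  …______[_]X_X___…
t=4: q0 h=16  …______[_]_X_X__…
t=5: q2 h=15  …______[_]X_X_X_…
t=6: q0 h=14  …______[_]_X_X_X…
t=7: q2 h=13  …______[_]X_X_X_…
t=8: q0 h=12  …______[_]_X_X_X…
t=9: q2 h=11  …______[_]X_X_X_…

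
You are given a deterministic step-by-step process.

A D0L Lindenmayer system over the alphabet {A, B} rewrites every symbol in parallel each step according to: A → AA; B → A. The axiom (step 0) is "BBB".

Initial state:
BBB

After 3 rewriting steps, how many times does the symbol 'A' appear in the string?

12

step 0: BBB
step 1: AAA
step 2: AAAAAA
step 3: AAAAAAAAAAAA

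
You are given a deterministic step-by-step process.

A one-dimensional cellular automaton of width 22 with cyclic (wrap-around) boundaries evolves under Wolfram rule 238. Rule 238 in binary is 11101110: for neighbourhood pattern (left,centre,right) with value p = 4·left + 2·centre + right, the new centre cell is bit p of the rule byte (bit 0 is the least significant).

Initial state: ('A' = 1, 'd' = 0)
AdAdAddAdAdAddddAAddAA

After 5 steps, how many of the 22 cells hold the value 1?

22

step 0: AdAdAddAdAdAddddAAddAA
step 1: AAAAAdAAAAAAdddAAAdAAA
step 2: AAAAAAAAAAAAddAAAAAAAA
step 3: AAAAAAAAAAAAdAAAAAAAAA
step 4: AAAAAAAAAAAAAAAAAAAAAA
step 5: AAAAAAAAAAAAAAAAAAAAAA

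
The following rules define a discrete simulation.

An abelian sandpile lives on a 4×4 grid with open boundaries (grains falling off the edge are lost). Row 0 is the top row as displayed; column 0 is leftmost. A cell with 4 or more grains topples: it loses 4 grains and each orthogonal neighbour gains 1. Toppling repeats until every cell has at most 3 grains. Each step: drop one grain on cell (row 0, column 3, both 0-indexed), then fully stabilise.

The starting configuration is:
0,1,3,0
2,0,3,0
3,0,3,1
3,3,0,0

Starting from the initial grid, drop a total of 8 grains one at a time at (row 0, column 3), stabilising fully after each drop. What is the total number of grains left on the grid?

[0] 0,1,3,0
2,0,3,0
3,0,3,1
3,3,0,0
[1] 0,1,3,1
2,0,3,0
3,0,3,1
3,3,0,0
[2] 0,1,3,2
2,0,3,0
3,0,3,1
3,3,0,0
[3] 0,1,3,3
2,0,3,0
3,0,3,1
3,3,0,0
[4] 0,2,1,1
2,1,1,2
3,1,0,2
3,3,1,0
[5] 0,2,1,2
2,1,1,2
3,1,0,2
3,3,1,0
[6] 0,2,1,3
2,1,1,2
3,1,0,2
3,3,1,0
[7] 0,2,2,0
2,1,1,3
3,1,0,2
3,3,1,0
[8] 0,2,2,1
2,1,1,3
3,1,0,2
3,3,1,0

25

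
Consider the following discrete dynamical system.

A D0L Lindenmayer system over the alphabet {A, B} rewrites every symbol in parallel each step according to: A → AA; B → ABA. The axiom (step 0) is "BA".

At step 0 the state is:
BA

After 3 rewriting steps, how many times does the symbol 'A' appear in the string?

0) BA
1) ABAAA
2) AAABAAAAAAA
3) AAAAAAABAAAAAAAAAAAAAAA

22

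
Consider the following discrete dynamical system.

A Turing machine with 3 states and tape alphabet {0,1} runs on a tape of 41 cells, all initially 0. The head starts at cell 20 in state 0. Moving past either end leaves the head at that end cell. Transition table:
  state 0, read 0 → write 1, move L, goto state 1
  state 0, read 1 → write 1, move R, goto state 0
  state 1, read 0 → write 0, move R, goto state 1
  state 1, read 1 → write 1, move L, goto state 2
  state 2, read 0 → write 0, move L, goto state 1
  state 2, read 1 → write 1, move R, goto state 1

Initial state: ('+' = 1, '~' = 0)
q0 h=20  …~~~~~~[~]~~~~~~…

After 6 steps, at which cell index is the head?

gen 0: q0 h=20  …~~~~~~[~]~~~~~~…
gen 1: q1 h=19  …~~~~~~[~]+~~~~~…
gen 2: q1 h=20  …~~~~~~[+]~~~~~~…
gen 3: q2 h=19  …~~~~~~[~]+~~~~~…
gen 4: q1 h=18  …~~~~~~[~]~+~~~~…
gen 5: q1 h=19  …~~~~~~[~]+~~~~~…
gen 6: q1 h=20  …~~~~~~[+]~~~~~~…

20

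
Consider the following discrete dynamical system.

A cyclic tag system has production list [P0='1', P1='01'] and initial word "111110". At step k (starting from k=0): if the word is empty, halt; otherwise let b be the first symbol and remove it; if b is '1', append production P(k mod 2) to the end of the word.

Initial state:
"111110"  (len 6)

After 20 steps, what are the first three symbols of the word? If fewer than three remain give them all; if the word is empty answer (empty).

step 0: "111110"  (len 6)
step 1: "111101"  (len 6)
step 2: "1110101"  (len 7)
step 3: "1101011"  (len 7)
step 4: "10101101"  (len 8)
step 5: "01011011"  (len 8)
step 6: "1011011"  (len 7)
step 7: "0110111"  (len 7)
step 8: "110111"  (len 6)
step 9: "101111"  (len 6)
step 10: "0111101"  (len 7)
step 11: "111101"  (len 6)
step 12: "1110101"  (len 7)
step 13: "1101011"  (len 7)
step 14: "10101101"  (len 8)
step 15: "01011011"  (len 8)
step 16: "1011011"  (len 7)
step 17: "0110111"  (len 7)
step 18: "110111"  (len 6)
step 19: "101111"  (len 6)
step 20: "0111101"  (len 7)

011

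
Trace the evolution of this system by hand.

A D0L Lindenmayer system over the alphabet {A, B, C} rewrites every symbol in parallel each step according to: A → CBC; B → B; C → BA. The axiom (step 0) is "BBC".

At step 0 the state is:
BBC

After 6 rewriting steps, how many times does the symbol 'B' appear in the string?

16

[0] BBC
[1] BBBA
[2] BBBCBC
[3] BBBBABBA
[4] BBBBCBCBBCBC
[5] BBBBBABBABBBABBA
[6] BBBBBCBCBBCBCBBBCBCBBCBC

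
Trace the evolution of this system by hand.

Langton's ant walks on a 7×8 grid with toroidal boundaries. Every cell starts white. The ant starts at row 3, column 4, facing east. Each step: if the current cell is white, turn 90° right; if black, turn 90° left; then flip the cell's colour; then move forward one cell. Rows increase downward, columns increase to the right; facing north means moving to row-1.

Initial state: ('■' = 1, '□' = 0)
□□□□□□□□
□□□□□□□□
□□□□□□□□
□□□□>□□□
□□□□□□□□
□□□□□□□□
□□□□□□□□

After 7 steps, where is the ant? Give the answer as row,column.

step 0: □□□□□□□□
□□□□□□□□
□□□□□□□□
□□□□>□□□
□□□□□□□□
□□□□□□□□
□□□□□□□□
step 1: □□□□□□□□
□□□□□□□□
□□□□□□□□
□□□□■□□□
□□□□v□□□
□□□□□□□□
□□□□□□□□
step 2: □□□□□□□□
□□□□□□□□
□□□□□□□□
□□□□■□□□
□□□<■□□□
□□□□□□□□
□□□□□□□□
step 3: □□□□□□□□
□□□□□□□□
□□□□□□□□
□□□^■□□□
□□□■■□□□
□□□□□□□□
□□□□□□□□
step 4: □□□□□□□□
□□□□□□□□
□□□□□□□□
□□□■>□□□
□□□■■□□□
□□□□□□□□
□□□□□□□□
step 5: □□□□□□□□
□□□□□□□□
□□□□^□□□
□□□■□□□□
□□□■■□□□
□□□□□□□□
□□□□□□□□
step 6: □□□□□□□□
□□□□□□□□
□□□□■>□□
□□□■□□□□
□□□■■□□□
□□□□□□□□
□□□□□□□□
step 7: □□□□□□□□
□□□□□□□□
□□□□■■□□
□□□■□v□□
□□□■■□□□
□□□□□□□□
□□□□□□□□

3,5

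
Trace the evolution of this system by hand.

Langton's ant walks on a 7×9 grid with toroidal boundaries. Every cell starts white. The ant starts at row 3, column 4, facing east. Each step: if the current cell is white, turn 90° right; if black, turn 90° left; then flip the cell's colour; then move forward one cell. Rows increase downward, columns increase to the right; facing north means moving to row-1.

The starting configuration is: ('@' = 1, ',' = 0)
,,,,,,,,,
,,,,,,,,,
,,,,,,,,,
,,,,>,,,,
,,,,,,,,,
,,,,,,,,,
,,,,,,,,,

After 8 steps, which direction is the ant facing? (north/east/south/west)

west

k=0  ,,,,,,,,,
,,,,,,,,,
,,,,,,,,,
,,,,>,,,,
,,,,,,,,,
,,,,,,,,,
,,,,,,,,,
k=1  ,,,,,,,,,
,,,,,,,,,
,,,,,,,,,
,,,,@,,,,
,,,,v,,,,
,,,,,,,,,
,,,,,,,,,
k=2  ,,,,,,,,,
,,,,,,,,,
,,,,,,,,,
,,,,@,,,,
,,,<@,,,,
,,,,,,,,,
,,,,,,,,,
k=3  ,,,,,,,,,
,,,,,,,,,
,,,,,,,,,
,,,^@,,,,
,,,@@,,,,
,,,,,,,,,
,,,,,,,,,
k=4  ,,,,,,,,,
,,,,,,,,,
,,,,,,,,,
,,,@>,,,,
,,,@@,,,,
,,,,,,,,,
,,,,,,,,,
k=5  ,,,,,,,,,
,,,,,,,,,
,,,,^,,,,
,,,@,,,,,
,,,@@,,,,
,,,,,,,,,
,,,,,,,,,
k=6  ,,,,,,,,,
,,,,,,,,,
,,,,@>,,,
,,,@,,,,,
,,,@@,,,,
,,,,,,,,,
,,,,,,,,,
k=7  ,,,,,,,,,
,,,,,,,,,
,,,,@@,,,
,,,@,v,,,
,,,@@,,,,
,,,,,,,,,
,,,,,,,,,
k=8  ,,,,,,,,,
,,,,,,,,,
,,,,@@,,,
,,,@<@,,,
,,,@@,,,,
,,,,,,,,,
,,,,,,,,,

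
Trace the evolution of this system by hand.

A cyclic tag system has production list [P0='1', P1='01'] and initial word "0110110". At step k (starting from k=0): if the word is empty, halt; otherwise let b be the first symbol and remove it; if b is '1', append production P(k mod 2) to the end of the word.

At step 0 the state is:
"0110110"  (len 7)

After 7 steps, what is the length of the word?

step 0: "0110110"  (len 7)
step 1: "110110"  (len 6)
step 2: "1011001"  (len 7)
step 3: "0110011"  (len 7)
step 4: "110011"  (len 6)
step 5: "100111"  (len 6)
step 6: "0011101"  (len 7)
step 7: "011101"  (len 6)

6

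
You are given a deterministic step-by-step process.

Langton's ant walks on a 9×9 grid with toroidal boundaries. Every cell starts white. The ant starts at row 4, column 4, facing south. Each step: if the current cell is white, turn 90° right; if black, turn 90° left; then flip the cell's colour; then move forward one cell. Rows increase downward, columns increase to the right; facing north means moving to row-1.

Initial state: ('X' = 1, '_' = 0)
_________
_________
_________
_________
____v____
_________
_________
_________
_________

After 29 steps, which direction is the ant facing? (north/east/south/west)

gen 0: _________
_________
_________
_________
____v____
_________
_________
_________
_________
gen 1: _________
_________
_________
_________
___<X____
_________
_________
_________
_________
gen 2: _________
_________
_________
___^_____
___XX____
_________
_________
_________
_________
gen 3: _________
_________
_________
___X>____
___XX____
_________
_________
_________
_________
gen 4: _________
_________
_________
___XX____
___Xv____
_________
_________
_________
_________
gen 5: _________
_________
_________
___XX____
___X_>___
_________
_________
_________
_________
gen 6: _________
_________
_________
___XX____
___X_X___
_____v___
_________
_________
_________
gen 7: _________
_________
_________
___XX____
___X_X___
____<X___
_________
_________
_________
gen 8: _________
_________
_________
___XX____
___X^X___
____XX___
_________
_________
_________
gen 9: _________
_________
_________
___XX____
___XX>___
____XX___
_________
_________
_________
gen 10: _________
_________
_________
___XX^___
___XX____
____XX___
_________
_________
_________
gen 11: _________
_________
_________
___XXX>__
___XX____
____XX___
_________
_________
_________
gen 12: _________
_________
_________
___XXXX__
___XX_v__
____XX___
_________
_________
_________
gen 13: _________
_________
_________
___XXXX__
___XX<X__
____XX___
_________
_________
_________
gen 14: _________
_________
_________
___XX^X__
___XXXX__
____XX___
_________
_________
_________
gen 15: _________
_________
_________
___X<_X__
___XXXX__
____XX___
_________
_________
_________
gen 16: _________
_________
_________
___X__X__
___XvXX__
____XX___
_________
_________
_________
gen 17: _________
_________
_________
___X__X__
___X_>X__
____XX___
_________
_________
_________
gen 18: _________
_________
_________
___X_^X__
___X__X__
____XX___
_________
_________
_________
gen 19: _________
_________
_________
___X_X>__
___X__X__
____XX___
_________
_________
_________
gen 20: _________
_________
______^__
___X_X___
___X__X__
____XX___
_________
_________
_________
gen 21: _________
_________
______X>_
___X_X___
___X__X__
____XX___
_________
_________
_________
gen 22: _________
_________
______XX_
___X_X_v_
___X__X__
____XX___
_________
_________
_________
gen 23: _________
_________
______XX_
___X_X<X_
___X__X__
____XX___
_________
_________
_________
gen 24: _________
_________
______^X_
___X_XXX_
___X__X__
____XX___
_________
_________
_________
gen 25: _________
_________
_____<_X_
___X_XXX_
___X__X__
____XX___
_________
_________
_________
gen 26: _________
_____^___
_____X_X_
___X_XXX_
___X__X__
____XX___
_________
_________
_________
gen 27: _________
_____X>__
_____X_X_
___X_XXX_
___X__X__
____XX___
_________
_________
_________
gen 28: _________
_____XX__
_____XvX_
___X_XXX_
___X__X__
____XX___
_________
_________
_________
gen 29: _________
_____XX__
_____<XX_
___X_XXX_
___X__X__
____XX___
_________
_________
_________

west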